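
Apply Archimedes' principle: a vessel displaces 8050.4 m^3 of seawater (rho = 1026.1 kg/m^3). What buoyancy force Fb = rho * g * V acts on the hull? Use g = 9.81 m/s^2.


Formula: Fb = rho * g * V
Substituting: Fb = 1026.1 * 9.81 * 8050.4
Intermediate: 1026.1 * 9.81 = 10066.041
Result: Fb = 10066.041 * 8050.4 ≈ 81036000 N (5 s.f.)

81036000 N


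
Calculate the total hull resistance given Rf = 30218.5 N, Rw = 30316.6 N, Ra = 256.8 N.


Formula: Rt = Rf + Rw + Ra
Substituting: Rt = 30218.5 + 30316.6 + 256.8
Result: Rt = 60791.9 N

60791.9 N


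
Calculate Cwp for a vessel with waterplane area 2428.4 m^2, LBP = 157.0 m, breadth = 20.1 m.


Formula: Cwp = Aw / (L * B)
Step 1 — L * B = 157.0 * 20.1 = 3155.7 m^2
Step 2 — Cwp = 2428.4 / 3155.7 ≈ 0.76953 (5 s.f.)

0.76953


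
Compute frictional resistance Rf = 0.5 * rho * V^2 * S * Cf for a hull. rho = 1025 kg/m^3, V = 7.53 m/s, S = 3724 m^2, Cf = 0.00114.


Formula: Rf = 0.5 * rho * V^2 * S * Cf
Step 1 — V^2 = 7.53^2 = 56.7009
Step 2 — 0.5 * rho * V^2 = 0.5 * 1025 * 56.7009 = 29059.21125
Step 3 — Rf = 29059.21125 * 3724 * 0.00114 ≈ 123370 N (5 s.f.)

123370 N


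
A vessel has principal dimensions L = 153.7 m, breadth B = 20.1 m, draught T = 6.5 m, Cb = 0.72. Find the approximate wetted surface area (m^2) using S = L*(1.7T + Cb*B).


Formula: S = 1.7*L*T + V/T with V = Cb*L*B*T, i.e. S = L * (1.7*T + Cb*B)
Step 1 — 1.7*T = 1.7 * 6.5 = 11.05 m
Step 2 — Cb*B = 0.72 * 20.1 = 14.472 m
Step 3 — 1.7*T + Cb*B = 11.05 + 14.472 = 25.522 m
Step 4 — S = 153.7 * 25.522 ≈ 3922.7 m^2 (5 s.f.)

3922.7 m^2


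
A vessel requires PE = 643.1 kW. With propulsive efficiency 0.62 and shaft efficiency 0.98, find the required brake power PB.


Formula: PB = PE / (eta_D * eta_S)
Step 1 — combined efficiency = eta_D * eta_S = 0.62 * 0.98 = 0.6076
Step 2 — PB = 643.1 / 0.6076 ≈ 1058.4 kW (5 s.f.)

1058.4 kW


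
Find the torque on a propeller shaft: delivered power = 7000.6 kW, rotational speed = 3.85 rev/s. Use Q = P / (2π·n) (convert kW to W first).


Formula: Q = P_W / (2 * pi * n)
Step 1 — P_W = 7000.6 kW * 1000 = 7000600.0 W
Step 2 — 2 * pi * n = 2 * pi * 3.85 = 24.190263
Step 3 — Q = 7000600.0 / 24.190263 ≈ 289400 N·m (5 s.f.)

289400 N·m


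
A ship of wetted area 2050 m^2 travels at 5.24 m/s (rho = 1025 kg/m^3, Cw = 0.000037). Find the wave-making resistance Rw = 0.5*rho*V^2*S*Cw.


Formula: Rw = 0.5 * rho * V^2 * S * Cw
Step 1 — V^2 = 5.24^2 = 27.4576
Step 2 — 0.5 * rho * V^2 = 0.5 * 1025 * 27.4576 = 14072.02
Step 3 — Rw = 14072.02 * 2050 * 0.000037 ≈ 1067.4 N (5 s.f.)

1067.4 N


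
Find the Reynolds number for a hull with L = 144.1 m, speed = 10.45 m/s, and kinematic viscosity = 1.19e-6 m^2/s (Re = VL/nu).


Formula: Re = V * L / nu
Step 1 — V * L = 10.45 * 144.1 = 1505.845 m^2/s
Step 2 — Re = 1505.845 / 1.19e-6 = 1.27e+09

1.27e+09


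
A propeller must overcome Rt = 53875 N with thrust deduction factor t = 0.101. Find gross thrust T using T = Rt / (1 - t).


Formula: T = Rt / (1 - t)
Step 1 — (1 - t) = 1 - 0.101 = 0.899
Step 2 — T = 53875 / 0.899 ≈ 59928 N (5 s.f.)

59928 N


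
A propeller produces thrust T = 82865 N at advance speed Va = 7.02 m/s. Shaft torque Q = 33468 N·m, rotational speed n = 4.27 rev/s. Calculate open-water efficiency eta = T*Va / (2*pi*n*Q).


Formula: eta = T * Va / (2 * pi * n * Q)
Step 1 — numerator = T * Va = 82865 * 7.02 = 581712.3
Step 2 — 2 * pi * n = 2 * pi * 4.27 = 26.829201
Step 3 — denominator = 26.829201 * 33468 = 897919.7
Step 4 — eta = 581712.3 / 897919.7 ≈ 0.64784 (5 s.f.)

0.64784


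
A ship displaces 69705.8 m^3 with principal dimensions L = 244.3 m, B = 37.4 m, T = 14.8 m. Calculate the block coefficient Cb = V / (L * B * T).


Formula: Cb = V / (L * B * T)
Step 1 — L * B * T = 244.3 * 37.4 * 14.8 = 135224.936 m^3
Step 2 — Cb = 69705.8 / 135224.936 ≈ 0.51548 (5 s.f.)

0.51548


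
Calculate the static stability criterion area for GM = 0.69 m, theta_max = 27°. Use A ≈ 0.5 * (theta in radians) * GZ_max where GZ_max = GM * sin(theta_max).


Formula: GZ_max = GM * sin(theta); Area = 0.5 * theta_rad * GZ_max
Step 1 — GZ_max = 0.69 * sin(27°) = 0.69 * 0.45399 = 0.313253 m
Step 2 — theta_rad = 27 * pi/180 = 0.471239 rad
Step 3 — Area = 0.5 * 0.471239 * 0.313253 ≈ 0.073809 m·rad (5 s.f.)

0.073809 m·rad


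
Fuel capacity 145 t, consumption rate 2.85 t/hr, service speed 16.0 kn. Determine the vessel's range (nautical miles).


Formula: endurance = fuel / rate; range = endurance * speed
Step 1 — endurance = 145 / 2.85 = 50.8772 hours
Step 2 — range = 50.8772 * 16.0 ≈ 814.04 nautical miles (5 s.f.)

814.04 NM


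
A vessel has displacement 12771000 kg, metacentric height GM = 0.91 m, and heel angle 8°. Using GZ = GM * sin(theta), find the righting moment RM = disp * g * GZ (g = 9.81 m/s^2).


Formula: GZ = GM * sin(theta); RM = disp * g * GZ
Step 1 — GZ = 0.91 * sin(8°) = 0.91 * 0.139173 = 0.126647 m
Step 2 — RM = 12771000 * 9.81 * 0.126647 ≈ 15867000 N·m (5 s.f.)

15867000 N·m


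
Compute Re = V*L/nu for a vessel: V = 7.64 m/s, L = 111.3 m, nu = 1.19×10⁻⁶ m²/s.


Formula: Re = V * L / nu
Step 1 — V * L = 7.64 * 111.3 = 850.332 m^2/s
Step 2 — Re = 850.332 / 1.19e-6 = 7.15e+08

7.15e+08


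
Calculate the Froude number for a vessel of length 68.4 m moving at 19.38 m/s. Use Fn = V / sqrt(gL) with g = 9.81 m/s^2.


Formula: Fn = V / sqrt(g * L)
Step 1 — g * L = 9.81 * 68.4 = 671.004
Step 2 — sqrt(g * L) = sqrt(671.004) = 25.903745
Step 3 — Fn = 19.38 / 25.903745 ≈ 0.74815 (5 s.f.)

0.74815


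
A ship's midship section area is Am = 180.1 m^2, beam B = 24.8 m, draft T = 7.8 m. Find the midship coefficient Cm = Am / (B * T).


Formula: Cm = Am / (B * T)
Step 1 — B * T = 24.8 * 7.8 = 193.44 m^2
Step 2 — Cm = 180.1 / 193.44 ≈ 0.93104 (5 s.f.)

0.93104


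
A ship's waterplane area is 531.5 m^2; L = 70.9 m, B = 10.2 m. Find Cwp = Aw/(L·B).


Formula: Cwp = Aw / (L * B)
Step 1 — L * B = 70.9 * 10.2 = 723.18 m^2
Step 2 — Cwp = 531.5 / 723.18 ≈ 0.73495 (5 s.f.)

0.73495


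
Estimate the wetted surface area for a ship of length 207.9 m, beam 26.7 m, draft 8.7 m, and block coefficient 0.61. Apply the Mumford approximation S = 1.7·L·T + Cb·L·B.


Formula: S = 1.7*L*T + V/T with V = Cb*L*B*T, i.e. S = L * (1.7*T + Cb*B)
Step 1 — 1.7*T = 1.7 * 8.7 = 14.79 m
Step 2 — Cb*B = 0.61 * 26.7 = 16.287 m
Step 3 — 1.7*T + Cb*B = 14.79 + 16.287 = 31.077 m
Step 4 — S = 207.9 * 31.077 ≈ 6460.9 m^2 (5 s.f.)

6460.9 m^2


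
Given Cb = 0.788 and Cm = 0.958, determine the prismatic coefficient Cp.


Formula: Cp = Cb / Cm
Substituting: Cp = 0.788 / 0.958
Result: Cp ≈ 0.82255 (5 s.f.)

0.82255


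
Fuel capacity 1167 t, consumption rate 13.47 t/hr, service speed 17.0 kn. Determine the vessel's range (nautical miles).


Formula: endurance = fuel / rate; range = endurance * speed
Step 1 — endurance = 1167 / 13.47 = 86.637 hours
Step 2 — range = 86.637 * 17.0 ≈ 1472.8 nautical miles (5 s.f.)

1472.8 NM


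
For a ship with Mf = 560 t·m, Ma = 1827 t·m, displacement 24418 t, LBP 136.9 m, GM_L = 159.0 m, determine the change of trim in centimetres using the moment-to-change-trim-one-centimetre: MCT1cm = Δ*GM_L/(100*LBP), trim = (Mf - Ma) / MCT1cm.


Formula: net trimming moment = Mf - Ma; MCT1cm = Δ*GM_L/(100*LBP); trim = net moment / MCT1cm
Step 1 — net trimming moment = 560 - 1827 = -1267 t·m
Step 2 — MCT1cm = 24418 * 159.0 / (100 * 136.9) = 283.5984 t·m/cm
Step 3 — trim = -1267 / 283.5984 ≈ -4.4676 cm (5 s.f.)

-4.4676 cm


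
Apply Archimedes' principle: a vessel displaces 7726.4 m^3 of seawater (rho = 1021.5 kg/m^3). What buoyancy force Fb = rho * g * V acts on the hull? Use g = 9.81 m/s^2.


Formula: Fb = rho * g * V
Substituting: Fb = 1021.5 * 9.81 * 7726.4
Intermediate: 1021.5 * 9.81 = 10020.915
Result: Fb = 10020.915 * 7726.4 ≈ 77426000 N (5 s.f.)

77426000 N


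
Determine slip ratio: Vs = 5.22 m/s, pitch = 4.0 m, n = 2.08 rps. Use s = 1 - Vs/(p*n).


Formula: s = 1 - Vs / (p * n)
Step 1 — p * n = 4.0 * 2.08 = 8.32
Step 2 — Vs / (p*n) = 5.22 / 8.32 = 0.627404 (6 d.p.)
Step 3 — s = 1 - 0.627404 = 0.372596

0.372596


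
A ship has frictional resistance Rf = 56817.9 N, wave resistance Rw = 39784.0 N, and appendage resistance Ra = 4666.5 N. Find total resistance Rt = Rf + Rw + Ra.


Formula: Rt = Rf + Rw + Ra
Substituting: Rt = 56817.9 + 39784.0 + 4666.5
Result: Rt = 101268.4 N

101268.4 N


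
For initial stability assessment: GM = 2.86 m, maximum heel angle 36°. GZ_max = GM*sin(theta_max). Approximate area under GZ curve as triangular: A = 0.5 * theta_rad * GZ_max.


Formula: GZ_max = GM * sin(theta); Area = 0.5 * theta_rad * GZ_max
Step 1 — GZ_max = 2.86 * sin(36°) = 2.86 * 0.587785 = 1.681065 m
Step 2 — theta_rad = 36 * pi/180 = 0.628319 rad
Step 3 — Area = 0.5 * 0.628319 * 1.681065 ≈ 0.52812 m·rad (5 s.f.)

0.52812 m·rad


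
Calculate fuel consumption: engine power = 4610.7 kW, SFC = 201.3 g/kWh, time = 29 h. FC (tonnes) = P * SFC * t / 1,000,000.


Formula: FC (tonnes) = P * SFC * t / 1,000,000
Step 1 — P * SFC * t = 4610.7 * 201.3 * 29 = 26915883.39 g
Step 2 — FC (tonnes) = 26915883.39 / 1,000,000 ≈ 26.916 tonnes (5 s.f.)

26.916 tonnes


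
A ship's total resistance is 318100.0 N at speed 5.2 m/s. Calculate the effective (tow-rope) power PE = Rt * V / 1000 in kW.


Formula: PE = Rt * V / 1000 (kW)
Step 1 — PE (W) = 318100.0 * 5.2 = 1654120.0 W
Step 2 — PE (kW) = 1654120.0 / 1000 ≈ 1654.1 kW (5 s.f.)

1654.1 kW


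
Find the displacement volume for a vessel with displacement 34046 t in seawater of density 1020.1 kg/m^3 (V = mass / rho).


Formula: V = mass / rho
Step 1 — convert tonnes to kg: 34046 t * 1000 = 34046000 kg
Step 2 — V = 34046000 / 1020.1 ≈ 33375 m^3 (5 s.f.)

33375 m^3


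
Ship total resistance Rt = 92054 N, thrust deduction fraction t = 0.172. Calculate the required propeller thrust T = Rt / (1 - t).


Formula: T = Rt / (1 - t)
Step 1 — (1 - t) = 1 - 0.172 = 0.828
Step 2 — T = 92054 / 0.828 ≈ 111180 N (5 s.f.)

111180 N


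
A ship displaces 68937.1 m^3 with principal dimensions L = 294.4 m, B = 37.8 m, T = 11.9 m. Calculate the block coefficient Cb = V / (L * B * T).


Formula: Cb = V / (L * B * T)
Step 1 — L * B * T = 294.4 * 37.8 * 11.9 = 132427.008 m^3
Step 2 — Cb = 68937.1 / 132427.008 ≈ 0.52057 (5 s.f.)

0.52057


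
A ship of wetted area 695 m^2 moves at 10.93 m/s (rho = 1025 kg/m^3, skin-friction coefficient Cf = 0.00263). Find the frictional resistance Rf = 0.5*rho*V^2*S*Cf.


Formula: Rf = 0.5 * rho * V^2 * S * Cf
Step 1 — V^2 = 10.93^2 = 119.4649
Step 2 — 0.5 * rho * V^2 = 0.5 * 1025 * 119.4649 = 61225.76125
Step 3 — Rf = 61225.76125 * 695 * 0.00263 ≈ 111910 N (5 s.f.)

111910 N


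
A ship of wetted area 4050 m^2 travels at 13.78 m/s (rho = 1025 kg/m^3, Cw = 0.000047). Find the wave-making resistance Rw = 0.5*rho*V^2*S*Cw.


Formula: Rw = 0.5 * rho * V^2 * S * Cw
Step 1 — V^2 = 13.78^2 = 189.8884
Step 2 — 0.5 * rho * V^2 = 0.5 * 1025 * 189.8884 = 97317.805
Step 3 — Rw = 97317.805 * 4050 * 0.000047 ≈ 18524 N (5 s.f.)

18524 N


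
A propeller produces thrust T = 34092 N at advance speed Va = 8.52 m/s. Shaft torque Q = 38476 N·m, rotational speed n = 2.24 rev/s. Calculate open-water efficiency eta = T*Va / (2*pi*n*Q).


Formula: eta = T * Va / (2 * pi * n * Q)
Step 1 — numerator = T * Va = 34092 * 8.52 = 290463.84
Step 2 — 2 * pi * n = 2 * pi * 2.24 = 14.074335
Step 3 — denominator = 14.074335 * 38476 = 541524.11
Step 4 — eta = 290463.84 / 541524.11 ≈ 0.53638 (5 s.f.)

0.53638


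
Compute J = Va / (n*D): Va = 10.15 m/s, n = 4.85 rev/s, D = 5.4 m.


Formula: J = Va / (n * D)
Step 1 — n * D = 4.85 * 5.4 = 26.19
Step 2 — J = 10.15 / 26.19 ≈ 0.38755 (5 s.f.)

0.38755


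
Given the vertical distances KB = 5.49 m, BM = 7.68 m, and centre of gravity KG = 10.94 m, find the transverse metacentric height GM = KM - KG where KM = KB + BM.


Formula: GM = KB + BM - KG
Step 1 — KM = KB + BM = 5.49 + 7.68 = 13.17 m
Step 2 — GM = KM - KG = 13.17 - 10.94 = 2.23 m

2.23 m


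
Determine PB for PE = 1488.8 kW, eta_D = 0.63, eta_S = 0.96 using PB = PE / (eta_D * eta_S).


Formula: PB = PE / (eta_D * eta_S)
Step 1 — combined efficiency = eta_D * eta_S = 0.63 * 0.96 = 0.6048
Step 2 — PB = 1488.8 / 0.6048 ≈ 2461.6 kW (5 s.f.)

2461.6 kW


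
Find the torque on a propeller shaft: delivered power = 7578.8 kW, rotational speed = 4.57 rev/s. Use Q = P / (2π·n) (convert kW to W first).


Formula: Q = P_W / (2 * pi * n)
Step 1 — P_W = 7578.8 kW * 1000 = 7578800.0 W
Step 2 — 2 * pi * n = 2 * pi * 4.57 = 28.714157
Step 3 — Q = 7578800.0 / 28.714157 ≈ 263940 N·m (5 s.f.)

263940 N·m


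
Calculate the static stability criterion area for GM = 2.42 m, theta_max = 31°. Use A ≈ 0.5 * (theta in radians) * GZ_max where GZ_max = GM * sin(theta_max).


Formula: GZ_max = GM * sin(theta); Area = 0.5 * theta_rad * GZ_max
Step 1 — GZ_max = 2.42 * sin(31°) = 2.42 * 0.515038 = 1.246392 m
Step 2 — theta_rad = 31 * pi/180 = 0.541052 rad
Step 3 — Area = 0.5 * 0.541052 * 1.246392 ≈ 0.33718 m·rad (5 s.f.)

0.33718 m·rad


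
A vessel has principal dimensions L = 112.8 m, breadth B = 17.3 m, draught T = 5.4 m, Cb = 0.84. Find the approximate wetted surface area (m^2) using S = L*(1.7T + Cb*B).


Formula: S = 1.7*L*T + V/T with V = Cb*L*B*T, i.e. S = L * (1.7*T + Cb*B)
Step 1 — 1.7*T = 1.7 * 5.4 = 9.18 m
Step 2 — Cb*B = 0.84 * 17.3 = 14.532 m
Step 3 — 1.7*T + Cb*B = 9.18 + 14.532 = 23.712 m
Step 4 — S = 112.8 * 23.712 ≈ 2674.7 m^2 (5 s.f.)

2674.7 m^2


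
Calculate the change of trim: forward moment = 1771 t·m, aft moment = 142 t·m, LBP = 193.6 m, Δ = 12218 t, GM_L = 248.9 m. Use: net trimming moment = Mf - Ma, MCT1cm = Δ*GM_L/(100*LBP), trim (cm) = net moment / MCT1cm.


Formula: net trimming moment = Mf - Ma; MCT1cm = Δ*GM_L/(100*LBP); trim = net moment / MCT1cm
Step 1 — net trimming moment = 1771 - 142 = 1629 t·m
Step 2 — MCT1cm = 12218 * 248.9 / (100 * 193.6) = 157.0796 t·m/cm
Step 3 — trim = 1629 / 157.0796 ≈ 10.371 cm (5 s.f.)

10.371 cm


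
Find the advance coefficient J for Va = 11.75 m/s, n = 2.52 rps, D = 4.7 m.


Formula: J = Va / (n * D)
Step 1 — n * D = 2.52 * 4.7 = 11.844
Step 2 — J = 11.75 / 11.844 ≈ 0.99206 (5 s.f.)

0.99206


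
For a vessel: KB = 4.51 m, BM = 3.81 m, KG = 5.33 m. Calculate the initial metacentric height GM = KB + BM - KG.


Formula: GM = KB + BM - KG
Step 1 — KM = KB + BM = 4.51 + 3.81 = 8.32 m
Step 2 — GM = KM - KG = 8.32 - 5.33 = 2.99 m

2.99 m


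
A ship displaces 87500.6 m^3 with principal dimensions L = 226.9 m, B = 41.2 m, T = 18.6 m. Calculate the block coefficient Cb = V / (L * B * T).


Formula: Cb = V / (L * B * T)
Step 1 — L * B * T = 226.9 * 41.2 * 18.6 = 173878.008 m^3
Step 2 — Cb = 87500.6 / 173878.008 ≈ 0.50323 (5 s.f.)

0.50323


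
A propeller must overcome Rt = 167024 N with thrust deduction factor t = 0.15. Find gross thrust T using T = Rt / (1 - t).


Formula: T = Rt / (1 - t)
Step 1 — (1 - t) = 1 - 0.15 = 0.85
Step 2 — T = 167024 / 0.85 ≈ 196500 N (5 s.f.)

196500 N


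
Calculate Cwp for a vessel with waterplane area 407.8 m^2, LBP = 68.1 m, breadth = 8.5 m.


Formula: Cwp = Aw / (L * B)
Step 1 — L * B = 68.1 * 8.5 = 578.85 m^2
Step 2 — Cwp = 407.8 / 578.85 ≈ 0.70450 (5 s.f.)

0.70450


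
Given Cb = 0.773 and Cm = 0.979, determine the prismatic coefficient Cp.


Formula: Cp = Cb / Cm
Substituting: Cp = 0.773 / 0.979
Result: Cp ≈ 0.78958 (5 s.f.)

0.78958


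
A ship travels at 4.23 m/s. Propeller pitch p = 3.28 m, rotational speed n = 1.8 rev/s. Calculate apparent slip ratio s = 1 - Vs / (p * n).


Formula: s = 1 - Vs / (p * n)
Step 1 — p * n = 3.28 * 1.8 = 5.904
Step 2 — Vs / (p*n) = 4.23 / 5.904 = 0.716463 (6 d.p.)
Step 3 — s = 1 - 0.716463 = 0.283537

0.283537


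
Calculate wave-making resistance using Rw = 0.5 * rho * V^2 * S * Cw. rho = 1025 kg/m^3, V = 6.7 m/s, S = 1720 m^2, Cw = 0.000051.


Formula: Rw = 0.5 * rho * V^2 * S * Cw
Step 1 — V^2 = 6.7^2 = 44.89
Step 2 — 0.5 * rho * V^2 = 0.5 * 1025 * 44.89 = 23006.125
Step 3 — Rw = 23006.125 * 1720 * 0.000051 ≈ 2018.1 N (5 s.f.)

2018.1 N


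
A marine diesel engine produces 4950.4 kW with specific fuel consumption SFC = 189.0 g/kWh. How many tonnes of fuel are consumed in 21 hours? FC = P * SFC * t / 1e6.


Formula: FC (tonnes) = P * SFC * t / 1,000,000
Step 1 — P * SFC * t = 4950.4 * 189.0 * 21 = 19648137.6 g
Step 2 — FC (tonnes) = 19648137.6 / 1,000,000 ≈ 19.648 tonnes (5 s.f.)

19.648 tonnes


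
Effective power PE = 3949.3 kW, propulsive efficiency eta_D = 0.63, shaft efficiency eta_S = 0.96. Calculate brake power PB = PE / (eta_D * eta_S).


Formula: PB = PE / (eta_D * eta_S)
Step 1 — combined efficiency = eta_D * eta_S = 0.63 * 0.96 = 0.6048
Step 2 — PB = 3949.3 / 0.6048 ≈ 6529.9 kW (5 s.f.)

6529.9 kW


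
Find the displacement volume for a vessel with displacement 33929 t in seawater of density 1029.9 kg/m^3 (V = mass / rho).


Formula: V = mass / rho
Step 1 — convert tonnes to kg: 33929 t * 1000 = 33929000 kg
Step 2 — V = 33929000 / 1029.9 ≈ 32944 m^3 (5 s.f.)

32944 m^3


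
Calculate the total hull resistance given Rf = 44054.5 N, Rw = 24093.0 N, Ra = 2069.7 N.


Formula: Rt = Rf + Rw + Ra
Substituting: Rt = 44054.5 + 24093.0 + 2069.7
Result: Rt = 70217.2 N

70217.2 N


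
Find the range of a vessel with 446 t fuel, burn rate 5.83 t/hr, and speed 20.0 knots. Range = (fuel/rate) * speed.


Formula: endurance = fuel / rate; range = endurance * speed
Step 1 — endurance = 446 / 5.83 = 76.5009 hours
Step 2 — range = 76.5009 * 20.0 ≈ 1530.0 nautical miles (5 s.f.)

1530.0 NM


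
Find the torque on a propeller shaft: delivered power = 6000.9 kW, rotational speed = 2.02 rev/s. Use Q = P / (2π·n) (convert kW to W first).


Formula: Q = P_W / (2 * pi * n)
Step 1 — P_W = 6000.9 kW * 1000 = 6000900.0 W
Step 2 — 2 * pi * n = 2 * pi * 2.02 = 12.692034
Step 3 — Q = 6000900.0 / 12.692034 ≈ 472810 N·m (5 s.f.)

472810 N·m


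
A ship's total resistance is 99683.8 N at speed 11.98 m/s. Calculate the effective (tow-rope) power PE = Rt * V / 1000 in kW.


Formula: PE = Rt * V / 1000 (kW)
Step 1 — PE (W) = 99683.8 * 11.98 = 1194211.924 W
Step 2 — PE (kW) = 1194211.924 / 1000 ≈ 1194.2 kW (5 s.f.)

1194.2 kW


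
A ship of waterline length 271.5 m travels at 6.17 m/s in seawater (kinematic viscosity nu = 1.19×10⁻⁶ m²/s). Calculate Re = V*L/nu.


Formula: Re = V * L / nu
Step 1 — V * L = 6.17 * 271.5 = 1675.155 m^2/s
Step 2 — Re = 1675.155 / 1.19e-6 = 1.41e+09

1.41e+09


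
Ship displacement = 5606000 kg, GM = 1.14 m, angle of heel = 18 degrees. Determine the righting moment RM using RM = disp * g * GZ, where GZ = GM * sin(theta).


Formula: GZ = GM * sin(theta); RM = disp * g * GZ
Step 1 — GZ = 1.14 * sin(18°) = 1.14 * 0.309017 = 0.352279 m
Step 2 — RM = 5606000 * 9.81 * 0.352279 ≈ 19374000 N·m (5 s.f.)

19374000 N·m


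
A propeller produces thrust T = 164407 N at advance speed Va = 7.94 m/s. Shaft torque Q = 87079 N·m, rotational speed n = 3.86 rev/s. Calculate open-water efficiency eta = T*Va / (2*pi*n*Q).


Formula: eta = T * Va / (2 * pi * n * Q)
Step 1 — numerator = T * Va = 164407 * 7.94 = 1305391.58
Step 2 — 2 * pi * n = 2 * pi * 3.86 = 24.253095
Step 3 — denominator = 24.253095 * 87079 = 2111935.26
Step 4 — eta = 1305391.58 / 2111935.26 ≈ 0.61810 (5 s.f.)

0.61810


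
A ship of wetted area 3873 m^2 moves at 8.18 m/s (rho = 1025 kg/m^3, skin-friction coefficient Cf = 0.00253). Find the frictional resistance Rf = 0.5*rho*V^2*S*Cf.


Formula: Rf = 0.5 * rho * V^2 * S * Cf
Step 1 — V^2 = 8.18^2 = 66.9124
Step 2 — 0.5 * rho * V^2 = 0.5 * 1025 * 66.9124 = 34292.605
Step 3 — Rf = 34292.605 * 3873 * 0.00253 ≈ 336020 N (5 s.f.)

336020 N


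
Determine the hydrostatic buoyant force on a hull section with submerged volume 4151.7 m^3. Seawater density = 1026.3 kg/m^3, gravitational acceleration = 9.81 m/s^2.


Formula: Fb = rho * g * V
Substituting: Fb = 1026.3 * 9.81 * 4151.7
Intermediate: 1026.3 * 9.81 = 10068.003
Result: Fb = 10068.003 * 4151.7 ≈ 41799000 N (5 s.f.)

41799000 N


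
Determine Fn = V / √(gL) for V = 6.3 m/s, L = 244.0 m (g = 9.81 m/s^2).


Formula: Fn = V / sqrt(g * L)
Step 1 — g * L = 9.81 * 244.0 = 2393.64
Step 2 — sqrt(g * L) = sqrt(2393.64) = 48.92484
Step 3 — Fn = 6.3 / 48.92484 ≈ 0.12877 (5 s.f.)

0.12877


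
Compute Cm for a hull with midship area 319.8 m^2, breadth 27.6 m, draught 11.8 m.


Formula: Cm = Am / (B * T)
Step 1 — B * T = 27.6 * 11.8 = 325.68 m^2
Step 2 — Cm = 319.8 / 325.68 ≈ 0.98195 (5 s.f.)

0.98195


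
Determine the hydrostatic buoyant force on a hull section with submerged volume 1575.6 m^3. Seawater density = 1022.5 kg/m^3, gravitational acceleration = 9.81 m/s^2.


Formula: Fb = rho * g * V
Substituting: Fb = 1022.5 * 9.81 * 1575.6
Intermediate: 1022.5 * 9.81 = 10030.725
Result: Fb = 10030.725 * 1575.6 ≈ 15804000 N (5 s.f.)

15804000 N


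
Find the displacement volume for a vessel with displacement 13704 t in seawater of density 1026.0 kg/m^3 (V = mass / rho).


Formula: V = mass / rho
Step 1 — convert tonnes to kg: 13704 t * 1000 = 13704000 kg
Step 2 — V = 13704000 / 1026.0 ≈ 13357 m^3 (5 s.f.)

13357 m^3


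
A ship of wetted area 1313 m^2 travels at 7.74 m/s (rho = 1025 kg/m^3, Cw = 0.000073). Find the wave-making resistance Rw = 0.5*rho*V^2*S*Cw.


Formula: Rw = 0.5 * rho * V^2 * S * Cw
Step 1 — V^2 = 7.74^2 = 59.9076
Step 2 — 0.5 * rho * V^2 = 0.5 * 1025 * 59.9076 = 30702.645
Step 3 — Rw = 30702.645 * 1313 * 0.000073 ≈ 2942.8 N (5 s.f.)

2942.8 N


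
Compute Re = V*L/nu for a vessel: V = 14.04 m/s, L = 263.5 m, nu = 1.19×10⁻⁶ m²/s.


Formula: Re = V * L / nu
Step 1 — V * L = 14.04 * 263.5 = 3699.54 m^2/s
Step 2 — Re = 3699.54 / 1.19e-6 = 3.11e+09

3.11e+09


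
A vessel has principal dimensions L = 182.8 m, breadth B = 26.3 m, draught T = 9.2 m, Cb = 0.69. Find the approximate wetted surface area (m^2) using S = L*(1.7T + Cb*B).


Formula: S = 1.7*L*T + V/T with V = Cb*L*B*T, i.e. S = L * (1.7*T + Cb*B)
Step 1 — 1.7*T = 1.7 * 9.2 = 15.64 m
Step 2 — Cb*B = 0.69 * 26.3 = 18.147 m
Step 3 — 1.7*T + Cb*B = 15.64 + 18.147 = 33.787 m
Step 4 — S = 182.8 * 33.787 ≈ 6176.3 m^2 (5 s.f.)

6176.3 m^2


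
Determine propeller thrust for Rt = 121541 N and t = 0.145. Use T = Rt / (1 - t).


Formula: T = Rt / (1 - t)
Step 1 — (1 - t) = 1 - 0.145 = 0.855
Step 2 — T = 121541 / 0.855 ≈ 142150 N (5 s.f.)

142150 N


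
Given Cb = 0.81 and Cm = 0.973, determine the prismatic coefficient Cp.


Formula: Cp = Cb / Cm
Substituting: Cp = 0.81 / 0.973
Result: Cp ≈ 0.83248 (5 s.f.)

0.83248


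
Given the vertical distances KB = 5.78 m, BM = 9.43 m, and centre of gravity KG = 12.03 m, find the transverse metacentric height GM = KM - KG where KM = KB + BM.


Formula: GM = KB + BM - KG
Step 1 — KM = KB + BM = 5.78 + 9.43 = 15.21 m
Step 2 — GM = KM - KG = 15.21 - 12.03 = 3.18 m

3.18 m


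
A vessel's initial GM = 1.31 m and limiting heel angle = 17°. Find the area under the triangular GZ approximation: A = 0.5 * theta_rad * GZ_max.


Formula: GZ_max = GM * sin(theta); Area = 0.5 * theta_rad * GZ_max
Step 1 — GZ_max = 1.31 * sin(17°) = 1.31 * 0.292372 = 0.383007 m
Step 2 — theta_rad = 17 * pi/180 = 0.296706 rad
Step 3 — Area = 0.5 * 0.296706 * 0.383007 ≈ 0.056820 m·rad (5 s.f.)

0.056820 m·rad


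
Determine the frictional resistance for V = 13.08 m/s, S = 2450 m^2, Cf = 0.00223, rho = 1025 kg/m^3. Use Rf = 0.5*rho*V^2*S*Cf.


Formula: Rf = 0.5 * rho * V^2 * S * Cf
Step 1 — V^2 = 13.08^2 = 171.0864
Step 2 — 0.5 * rho * V^2 = 0.5 * 1025 * 171.0864 = 87681.78
Step 3 — Rf = 87681.78 * 2450 * 0.00223 ≈ 479050 N (5 s.f.)

479050 N


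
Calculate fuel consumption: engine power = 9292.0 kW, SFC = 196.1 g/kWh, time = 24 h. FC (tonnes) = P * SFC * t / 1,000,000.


Formula: FC (tonnes) = P * SFC * t / 1,000,000
Step 1 — P * SFC * t = 9292.0 * 196.1 * 24 = 43731868.8 g
Step 2 — FC (tonnes) = 43731868.8 / 1,000,000 ≈ 43.732 tonnes (5 s.f.)

43.732 tonnes


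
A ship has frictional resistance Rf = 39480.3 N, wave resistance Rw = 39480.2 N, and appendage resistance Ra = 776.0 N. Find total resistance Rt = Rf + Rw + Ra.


Formula: Rt = Rf + Rw + Ra
Substituting: Rt = 39480.3 + 39480.2 + 776.0
Result: Rt = 79736.5 N

79736.5 N


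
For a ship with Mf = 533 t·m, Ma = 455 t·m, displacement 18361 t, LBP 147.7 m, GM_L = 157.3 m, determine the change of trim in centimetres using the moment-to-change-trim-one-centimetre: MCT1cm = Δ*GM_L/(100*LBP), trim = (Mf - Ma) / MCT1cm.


Formula: net trimming moment = Mf - Ma; MCT1cm = Δ*GM_L/(100*LBP); trim = net moment / MCT1cm
Step 1 — net trimming moment = 533 - 455 = 78 t·m
Step 2 — MCT1cm = 18361 * 157.3 / (100 * 147.7) = 195.544 t·m/cm
Step 3 — trim = 78 / 195.544 ≈ 0.39889 cm (5 s.f.)

0.39889 cm


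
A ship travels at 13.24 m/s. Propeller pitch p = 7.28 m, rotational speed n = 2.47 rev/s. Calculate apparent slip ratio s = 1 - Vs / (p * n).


Formula: s = 1 - Vs / (p * n)
Step 1 — p * n = 7.28 * 2.47 = 17.9816
Step 2 — Vs / (p*n) = 13.24 / 17.9816 = 0.736308 (6 d.p.)
Step 3 — s = 1 - 0.736308 = 0.263692

0.263692


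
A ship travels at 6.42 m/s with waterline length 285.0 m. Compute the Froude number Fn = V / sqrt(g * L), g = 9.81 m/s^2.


Formula: Fn = V / sqrt(g * L)
Step 1 — g * L = 9.81 * 285.0 = 2795.85
Step 2 — sqrt(g * L) = sqrt(2795.85) = 52.875798
Step 3 — Fn = 6.42 / 52.875798 ≈ 0.12142 (5 s.f.)

0.12142


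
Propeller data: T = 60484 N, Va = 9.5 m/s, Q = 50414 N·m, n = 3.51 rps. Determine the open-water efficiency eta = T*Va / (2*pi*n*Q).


Formula: eta = T * Va / (2 * pi * n * Q)
Step 1 — numerator = T * Va = 60484 * 9.5 = 574598.0
Step 2 — 2 * pi * n = 2 * pi * 3.51 = 22.05398
Step 3 — denominator = 22.05398 * 50414 = 1111829.35
Step 4 — eta = 574598.0 / 1111829.35 ≈ 0.51680 (5 s.f.)

0.51680


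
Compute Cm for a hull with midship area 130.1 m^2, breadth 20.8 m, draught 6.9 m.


Formula: Cm = Am / (B * T)
Step 1 — B * T = 20.8 * 6.9 = 143.52 m^2
Step 2 — Cm = 130.1 / 143.52 ≈ 0.90649 (5 s.f.)

0.90649


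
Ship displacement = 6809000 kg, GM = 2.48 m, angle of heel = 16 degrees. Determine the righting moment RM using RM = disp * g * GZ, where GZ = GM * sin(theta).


Formula: GZ = GM * sin(theta); RM = disp * g * GZ
Step 1 — GZ = 2.48 * sin(16°) = 2.48 * 0.275637 = 0.68358 m
Step 2 — RM = 6809000 * 9.81 * 0.68358 ≈ 45661000 N·m (5 s.f.)

45661000 N·m


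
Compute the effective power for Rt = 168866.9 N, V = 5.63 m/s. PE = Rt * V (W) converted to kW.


Formula: PE = Rt * V / 1000 (kW)
Step 1 — PE (W) = 168866.9 * 5.63 = 950720.647 W
Step 2 — PE (kW) = 950720.647 / 1000 ≈ 950.72 kW (5 s.f.)

950.72 kW


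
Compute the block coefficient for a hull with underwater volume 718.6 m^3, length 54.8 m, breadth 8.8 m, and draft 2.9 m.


Formula: Cb = V / (L * B * T)
Step 1 — L * B * T = 54.8 * 8.8 * 2.9 = 1398.496 m^3
Step 2 — Cb = 718.6 / 1398.496 ≈ 0.51384 (5 s.f.)

0.51384


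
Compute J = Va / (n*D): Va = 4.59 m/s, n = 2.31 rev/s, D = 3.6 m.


Formula: J = Va / (n * D)
Step 1 — n * D = 2.31 * 3.6 = 8.316
Step 2 — J = 4.59 / 8.316 ≈ 0.55195 (5 s.f.)

0.55195


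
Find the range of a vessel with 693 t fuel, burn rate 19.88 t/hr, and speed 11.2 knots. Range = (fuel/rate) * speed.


Formula: endurance = fuel / rate; range = endurance * speed
Step 1 — endurance = 693 / 19.88 = 34.8592 hours
Step 2 — range = 34.8592 * 11.2 ≈ 390.42 nautical miles (5 s.f.)

390.42 NM


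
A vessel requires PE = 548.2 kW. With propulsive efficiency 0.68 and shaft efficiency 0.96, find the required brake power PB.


Formula: PB = PE / (eta_D * eta_S)
Step 1 — combined efficiency = eta_D * eta_S = 0.68 * 0.96 = 0.6528
Step 2 — PB = 548.2 / 0.6528 ≈ 839.77 kW (5 s.f.)

839.77 kW


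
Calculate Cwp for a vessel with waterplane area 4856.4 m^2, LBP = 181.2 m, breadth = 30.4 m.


Formula: Cwp = Aw / (L * B)
Step 1 — L * B = 181.2 * 30.4 = 5508.48 m^2
Step 2 — Cwp = 4856.4 / 5508.48 ≈ 0.88162 (5 s.f.)

0.88162


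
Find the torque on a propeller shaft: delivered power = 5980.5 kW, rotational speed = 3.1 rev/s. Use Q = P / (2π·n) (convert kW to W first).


Formula: Q = P_W / (2 * pi * n)
Step 1 — P_W = 5980.5 kW * 1000 = 5980500.0 W
Step 2 — 2 * pi * n = 2 * pi * 3.1 = 19.477874
Step 3 — Q = 5980500.0 / 19.477874 ≈ 307040 N·m (5 s.f.)

307040 N·m


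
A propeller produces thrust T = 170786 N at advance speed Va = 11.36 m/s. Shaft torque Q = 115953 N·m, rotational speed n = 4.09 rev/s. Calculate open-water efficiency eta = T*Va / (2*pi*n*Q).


Formula: eta = T * Va / (2 * pi * n * Q)
Step 1 — numerator = T * Va = 170786 * 11.36 = 1940128.96
Step 2 — 2 * pi * n = 2 * pi * 4.09 = 25.698228
Step 3 — denominator = 25.698228 * 115953 = 2979786.63
Step 4 — eta = 1940128.96 / 2979786.63 ≈ 0.65110 (5 s.f.)

0.65110


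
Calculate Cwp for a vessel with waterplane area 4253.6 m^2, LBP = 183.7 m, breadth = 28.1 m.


Formula: Cwp = Aw / (L * B)
Step 1 — L * B = 183.7 * 28.1 = 5161.97 m^2
Step 2 — Cwp = 4253.6 / 5161.97 ≈ 0.82403 (5 s.f.)

0.82403


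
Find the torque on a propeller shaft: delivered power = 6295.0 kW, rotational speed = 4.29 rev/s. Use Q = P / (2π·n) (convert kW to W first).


Formula: Q = P_W / (2 * pi * n)
Step 1 — P_W = 6295.0 kW * 1000 = 6295000.0 W
Step 2 — 2 * pi * n = 2 * pi * 4.29 = 26.954865
Step 3 — Q = 6295000.0 / 26.954865 ≈ 233540 N·m (5 s.f.)

233540 N·m


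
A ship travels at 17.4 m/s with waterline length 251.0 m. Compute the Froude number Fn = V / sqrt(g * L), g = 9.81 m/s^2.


Formula: Fn = V / sqrt(g * L)
Step 1 — g * L = 9.81 * 251.0 = 2462.31
Step 2 — sqrt(g * L) = sqrt(2462.31) = 49.621669
Step 3 — Fn = 17.4 / 49.621669 ≈ 0.35065 (5 s.f.)

0.35065


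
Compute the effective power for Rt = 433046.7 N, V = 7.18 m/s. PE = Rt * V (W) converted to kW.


Formula: PE = Rt * V / 1000 (kW)
Step 1 — PE (W) = 433046.7 * 7.18 = 3109275.306 W
Step 2 — PE (kW) = 3109275.306 / 1000 ≈ 3109.3 kW (5 s.f.)

3109.3 kW


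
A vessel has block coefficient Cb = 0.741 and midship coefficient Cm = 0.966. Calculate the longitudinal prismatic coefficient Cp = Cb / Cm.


Formula: Cp = Cb / Cm
Substituting: Cp = 0.741 / 0.966
Result: Cp ≈ 0.76708 (5 s.f.)

0.76708


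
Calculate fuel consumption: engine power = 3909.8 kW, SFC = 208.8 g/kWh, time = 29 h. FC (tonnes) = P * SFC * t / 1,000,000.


Formula: FC (tonnes) = P * SFC * t / 1,000,000
Step 1 — P * SFC * t = 3909.8 * 208.8 * 29 = 23674620.96 g
Step 2 — FC (tonnes) = 23674620.96 / 1,000,000 ≈ 23.675 tonnes (5 s.f.)

23.675 tonnes


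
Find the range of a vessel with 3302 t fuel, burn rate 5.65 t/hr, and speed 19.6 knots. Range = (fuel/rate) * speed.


Formula: endurance = fuel / rate; range = endurance * speed
Step 1 — endurance = 3302 / 5.65 = 584.4248 hours
Step 2 — range = 584.4248 * 19.6 ≈ 11455 nautical miles (5 s.f.)

11455 NM


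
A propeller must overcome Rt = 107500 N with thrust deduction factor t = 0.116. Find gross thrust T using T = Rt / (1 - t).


Formula: T = Rt / (1 - t)
Step 1 — (1 - t) = 1 - 0.116 = 0.884
Step 2 — T = 107500 / 0.884 ≈ 121610 N (5 s.f.)

121610 N


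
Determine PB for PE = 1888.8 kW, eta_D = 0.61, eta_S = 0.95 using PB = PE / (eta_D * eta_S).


Formula: PB = PE / (eta_D * eta_S)
Step 1 — combined efficiency = eta_D * eta_S = 0.61 * 0.95 = 0.5795
Step 2 — PB = 1888.8 / 0.5795 ≈ 3259.4 kW (5 s.f.)

3259.4 kW


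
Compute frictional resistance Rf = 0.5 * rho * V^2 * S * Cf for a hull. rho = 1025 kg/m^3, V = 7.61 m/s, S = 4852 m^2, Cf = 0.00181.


Formula: Rf = 0.5 * rho * V^2 * S * Cf
Step 1 — V^2 = 7.61^2 = 57.9121
Step 2 — 0.5 * rho * V^2 = 0.5 * 1025 * 57.9121 = 29679.95125
Step 3 — Rf = 29679.95125 * 4852 * 0.00181 ≈ 260650 N (5 s.f.)

260650 N


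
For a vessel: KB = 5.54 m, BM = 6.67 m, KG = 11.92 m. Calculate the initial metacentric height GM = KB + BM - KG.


Formula: GM = KB + BM - KG
Step 1 — KM = KB + BM = 5.54 + 6.67 = 12.21 m
Step 2 — GM = KM - KG = 12.21 - 11.92 = 0.29 m

0.29 m


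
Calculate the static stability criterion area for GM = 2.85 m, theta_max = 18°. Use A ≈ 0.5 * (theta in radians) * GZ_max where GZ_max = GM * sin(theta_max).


Formula: GZ_max = GM * sin(theta); Area = 0.5 * theta_rad * GZ_max
Step 1 — GZ_max = 2.85 * sin(18°) = 2.85 * 0.309017 = 0.880698 m
Step 2 — theta_rad = 18 * pi/180 = 0.314159 rad
Step 3 — Area = 0.5 * 0.314159 * 0.880698 ≈ 0.13834 m·rad (5 s.f.)

0.13834 m·rad


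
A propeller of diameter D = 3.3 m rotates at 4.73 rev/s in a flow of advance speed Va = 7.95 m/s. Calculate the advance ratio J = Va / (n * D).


Formula: J = Va / (n * D)
Step 1 — n * D = 4.73 * 3.3 = 15.609
Step 2 — J = 7.95 / 15.609 ≈ 0.50932 (5 s.f.)

0.50932


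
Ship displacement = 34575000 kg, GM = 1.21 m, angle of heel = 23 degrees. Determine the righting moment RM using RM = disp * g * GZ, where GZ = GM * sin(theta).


Formula: GZ = GM * sin(theta); RM = disp * g * GZ
Step 1 — GZ = 1.21 * sin(23°) = 1.21 * 0.390731 = 0.472785 m
Step 2 — RM = 34575000 * 9.81 * 0.472785 ≈ 160360000 N·m (5 s.f.)

160360000 N·m


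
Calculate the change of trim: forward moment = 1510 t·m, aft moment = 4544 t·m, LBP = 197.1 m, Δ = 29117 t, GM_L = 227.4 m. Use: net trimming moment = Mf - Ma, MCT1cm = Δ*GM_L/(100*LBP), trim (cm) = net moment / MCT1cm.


Formula: net trimming moment = Mf - Ma; MCT1cm = Δ*GM_L/(100*LBP); trim = net moment / MCT1cm
Step 1 — net trimming moment = 1510 - 4544 = -3034 t·m
Step 2 — MCT1cm = 29117 * 227.4 / (100 * 197.1) = 335.9313 t·m/cm
Step 3 — trim = -3034 / 335.9313 ≈ -9.0316 cm (5 s.f.)

-9.0316 cm


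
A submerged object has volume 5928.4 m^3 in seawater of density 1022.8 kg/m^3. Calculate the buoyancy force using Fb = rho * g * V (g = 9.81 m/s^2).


Formula: Fb = rho * g * V
Substituting: Fb = 1022.8 * 9.81 * 5928.4
Intermediate: 1022.8 * 9.81 = 10033.668
Result: Fb = 10033.668 * 5928.4 ≈ 59484000 N (5 s.f.)

59484000 N


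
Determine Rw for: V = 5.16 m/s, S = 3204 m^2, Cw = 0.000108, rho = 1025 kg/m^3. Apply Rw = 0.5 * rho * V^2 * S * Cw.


Formula: Rw = 0.5 * rho * V^2 * S * Cw
Step 1 — V^2 = 5.16^2 = 26.6256
Step 2 — 0.5 * rho * V^2 = 0.5 * 1025 * 26.6256 = 13645.62
Step 3 — Rw = 13645.62 * 3204 * 0.000108 ≈ 4721.8 N (5 s.f.)

4721.8 N


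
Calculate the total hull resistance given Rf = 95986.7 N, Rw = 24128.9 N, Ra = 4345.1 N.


Formula: Rt = Rf + Rw + Ra
Substituting: Rt = 95986.7 + 24128.9 + 4345.1
Result: Rt = 124460.7 N

124460.7 N


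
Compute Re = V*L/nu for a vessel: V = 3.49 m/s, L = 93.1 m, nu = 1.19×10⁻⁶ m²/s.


Formula: Re = V * L / nu
Step 1 — V * L = 3.49 * 93.1 = 324.919 m^2/s
Step 2 — Re = 324.919 / 1.19e-6 = 2.73e+08

2.73e+08


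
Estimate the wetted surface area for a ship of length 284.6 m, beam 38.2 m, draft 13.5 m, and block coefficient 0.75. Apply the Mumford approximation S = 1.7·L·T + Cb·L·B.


Formula: S = 1.7*L*T + V/T with V = Cb*L*B*T, i.e. S = L * (1.7*T + Cb*B)
Step 1 — 1.7*T = 1.7 * 13.5 = 22.95 m
Step 2 — Cb*B = 0.75 * 38.2 = 28.65 m
Step 3 — 1.7*T + Cb*B = 22.95 + 28.65 = 51.6 m
Step 4 — S = 284.6 * 51.6 ≈ 14685 m^2 (5 s.f.)

14685 m^2


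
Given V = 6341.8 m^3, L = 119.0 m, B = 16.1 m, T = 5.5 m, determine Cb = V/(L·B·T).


Formula: Cb = V / (L * B * T)
Step 1 — L * B * T = 119.0 * 16.1 * 5.5 = 10537.45 m^3
Step 2 — Cb = 6341.8 / 10537.45 ≈ 0.60183 (5 s.f.)

0.60183


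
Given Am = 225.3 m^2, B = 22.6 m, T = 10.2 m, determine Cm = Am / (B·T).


Formula: Cm = Am / (B * T)
Step 1 — B * T = 22.6 * 10.2 = 230.52 m^2
Step 2 — Cm = 225.3 / 230.52 ≈ 0.97736 (5 s.f.)

0.97736


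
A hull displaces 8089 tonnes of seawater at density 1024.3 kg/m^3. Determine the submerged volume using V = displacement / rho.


Formula: V = mass / rho
Step 1 — convert tonnes to kg: 8089 t * 1000 = 8089000 kg
Step 2 — V = 8089000 / 1024.3 ≈ 7897.1 m^3 (5 s.f.)

7897.1 m^3


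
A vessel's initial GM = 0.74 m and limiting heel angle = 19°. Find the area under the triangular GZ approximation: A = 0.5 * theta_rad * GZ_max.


Formula: GZ_max = GM * sin(theta); Area = 0.5 * theta_rad * GZ_max
Step 1 — GZ_max = 0.74 * sin(19°) = 0.74 * 0.325568 = 0.24092 m
Step 2 — theta_rad = 19 * pi/180 = 0.331613 rad
Step 3 — Area = 0.5 * 0.331613 * 0.24092 ≈ 0.039946 m·rad (5 s.f.)

0.039946 m·rad


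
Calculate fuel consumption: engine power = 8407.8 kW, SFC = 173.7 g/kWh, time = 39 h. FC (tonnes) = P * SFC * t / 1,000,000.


Formula: FC (tonnes) = P * SFC * t / 1,000,000
Step 1 — P * SFC * t = 8407.8 * 173.7 * 39 = 56956959.54 g
Step 2 — FC (tonnes) = 56956959.54 / 1,000,000 ≈ 56.957 tonnes (5 s.f.)

56.957 tonnes


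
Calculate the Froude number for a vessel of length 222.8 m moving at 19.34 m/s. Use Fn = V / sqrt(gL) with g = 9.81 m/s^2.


Formula: Fn = V / sqrt(g * L)
Step 1 — g * L = 9.81 * 222.8 = 2185.668
Step 2 — sqrt(g * L) = sqrt(2185.668) = 46.751128
Step 3 — Fn = 19.34 / 46.751128 ≈ 0.41368 (5 s.f.)

0.41368


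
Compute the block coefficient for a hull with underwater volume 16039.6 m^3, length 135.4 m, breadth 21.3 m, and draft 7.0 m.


Formula: Cb = V / (L * B * T)
Step 1 — L * B * T = 135.4 * 21.3 * 7.0 = 20188.14 m^3
Step 2 — Cb = 16039.6 / 20188.14 ≈ 0.79451 (5 s.f.)

0.79451


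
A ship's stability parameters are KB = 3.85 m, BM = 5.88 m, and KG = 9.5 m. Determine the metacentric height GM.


Formula: GM = KB + BM - KG
Step 1 — KM = KB + BM = 3.85 + 5.88 = 9.73 m
Step 2 — GM = KM - KG = 9.73 - 9.5 = 0.23 m

0.23 m


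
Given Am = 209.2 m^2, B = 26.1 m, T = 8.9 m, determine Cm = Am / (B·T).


Formula: Cm = Am / (B * T)
Step 1 — B * T = 26.1 * 8.9 = 232.29 m^2
Step 2 — Cm = 209.2 / 232.29 ≈ 0.90060 (5 s.f.)

0.90060


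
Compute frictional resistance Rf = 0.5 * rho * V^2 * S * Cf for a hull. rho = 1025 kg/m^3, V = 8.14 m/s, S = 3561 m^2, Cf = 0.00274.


Formula: Rf = 0.5 * rho * V^2 * S * Cf
Step 1 — V^2 = 8.14^2 = 66.2596
Step 2 — 0.5 * rho * V^2 = 0.5 * 1025 * 66.2596 = 33958.045
Step 3 — Rf = 33958.045 * 3561 * 0.00274 ≈ 331330 N (5 s.f.)

331330 N


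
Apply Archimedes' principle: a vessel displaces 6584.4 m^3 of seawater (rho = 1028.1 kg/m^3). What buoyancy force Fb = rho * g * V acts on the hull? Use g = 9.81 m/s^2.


Formula: Fb = rho * g * V
Substituting: Fb = 1028.1 * 9.81 * 6584.4
Intermediate: 1028.1 * 9.81 = 10085.661
Result: Fb = 10085.661 * 6584.4 ≈ 66408000 N (5 s.f.)

66408000 N


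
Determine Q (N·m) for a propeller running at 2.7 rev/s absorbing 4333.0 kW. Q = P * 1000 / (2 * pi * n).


Formula: Q = P_W / (2 * pi * n)
Step 1 — P_W = 4333.0 kW * 1000 = 4333000.0 W
Step 2 — 2 * pi * n = 2 * pi * 2.7 = 16.9646
Step 3 — Q = 4333000.0 / 16.9646 ≈ 255410 N·m (5 s.f.)

255410 N·m


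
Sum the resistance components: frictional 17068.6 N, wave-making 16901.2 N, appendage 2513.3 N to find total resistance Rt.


Formula: Rt = Rf + Rw + Ra
Substituting: Rt = 17068.6 + 16901.2 + 2513.3
Result: Rt = 36483.1 N

36483.1 N


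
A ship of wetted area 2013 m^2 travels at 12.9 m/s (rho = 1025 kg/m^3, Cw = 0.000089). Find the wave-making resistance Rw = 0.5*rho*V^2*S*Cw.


Formula: Rw = 0.5 * rho * V^2 * S * Cw
Step 1 — V^2 = 12.9^2 = 166.41
Step 2 — 0.5 * rho * V^2 = 0.5 * 1025 * 166.41 = 85285.125
Step 3 — Rw = 85285.125 * 2013 * 0.000089 ≈ 15279 N (5 s.f.)

15279 N
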